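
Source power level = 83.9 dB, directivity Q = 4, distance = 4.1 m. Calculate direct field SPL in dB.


Given values:
  Lw = 83.9 dB, Q = 4, r = 4.1 m
Formula: SPL = Lw + 10 * log10(Q / (4 * pi * r^2))
Compute 4 * pi * r^2 = 4 * pi * 4.1^2 = 211.2407
Compute Q / denom = 4 / 211.2407 = 0.01893574
Compute 10 * log10(0.01893574) = -17.2272
SPL = 83.9 + (-17.2272) = 66.67

66.67 dB


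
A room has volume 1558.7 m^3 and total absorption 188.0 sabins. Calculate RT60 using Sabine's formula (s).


Given values:
  V = 1558.7 m^3
  A = 188.0 sabins
Formula: RT60 = 0.161 * V / A
Numerator: 0.161 * 1558.7 = 250.9507
RT60 = 250.9507 / 188.0 = 1.335

1.335 s


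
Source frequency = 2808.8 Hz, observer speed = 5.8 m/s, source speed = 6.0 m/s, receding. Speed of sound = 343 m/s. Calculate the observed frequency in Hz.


Given values:
  f_s = 2808.8 Hz, v_o = 5.8 m/s, v_s = 6.0 m/s
  Direction: receding
Formula: f_o = f_s * (c - v_o) / (c + v_s)
Numerator: c - v_o = 343 - 5.8 = 337.2
Denominator: c + v_s = 343 + 6.0 = 349.0
f_o = 2808.8 * 337.2 / 349.0 = 2713.83

2713.83 Hz


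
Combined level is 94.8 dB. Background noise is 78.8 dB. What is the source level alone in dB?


Given values:
  L_total = 94.8 dB, L_bg = 78.8 dB
Formula: L_source = 10 * log10(10^(L_total/10) - 10^(L_bg/10))
Convert to linear:
  10^(94.8/10) = 3019951720.402
  10^(78.8/10) = 75857757.5029
Difference: 3019951720.402 - 75857757.5029 = 2944093962.8991
L_source = 10 * log10(2944093962.8991) = 94.69

94.69 dB


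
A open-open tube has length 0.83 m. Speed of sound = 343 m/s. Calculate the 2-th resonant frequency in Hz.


Given values:
  Tube type: open-open, L = 0.83 m, c = 343 m/s, n = 2
Formula: f_n = n * c / (2 * L)
Compute 2 * L = 2 * 0.83 = 1.66
f = 2 * 343 / 1.66
f = 413.25

413.25 Hz


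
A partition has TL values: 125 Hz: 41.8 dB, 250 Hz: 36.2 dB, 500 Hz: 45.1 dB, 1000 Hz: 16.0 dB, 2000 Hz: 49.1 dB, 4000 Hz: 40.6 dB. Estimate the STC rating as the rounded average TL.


Given TL values at each frequency:
  125 Hz: 41.8 dB
  250 Hz: 36.2 dB
  500 Hz: 45.1 dB
  1000 Hz: 16.0 dB
  2000 Hz: 49.1 dB
  4000 Hz: 40.6 dB
Formula: STC ~ round(average of TL values)
Sum = 41.8 + 36.2 + 45.1 + 16.0 + 49.1 + 40.6 = 228.8
Average = 228.8 / 6 = 38.13
Rounded: 38

38


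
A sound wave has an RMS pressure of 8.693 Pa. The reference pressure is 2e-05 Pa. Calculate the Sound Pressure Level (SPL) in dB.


Given values:
  p = 8.693 Pa
  p_ref = 2e-05 Pa
Formula: SPL = 20 * log10(p / p_ref)
Compute ratio: p / p_ref = 8.693 / 2e-05 = 434650
Compute log10: log10(434650) = 5.63814
Multiply: SPL = 20 * 5.63814 = 112.76

112.76 dB


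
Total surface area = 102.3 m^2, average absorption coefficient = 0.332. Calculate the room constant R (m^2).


Given values:
  S = 102.3 m^2, alpha = 0.332
Formula: R = S * alpha / (1 - alpha)
Numerator: 102.3 * 0.332 = 33.9636
Denominator: 1 - 0.332 = 0.668
R = 33.9636 / 0.668 = 50.84

50.84 m^2


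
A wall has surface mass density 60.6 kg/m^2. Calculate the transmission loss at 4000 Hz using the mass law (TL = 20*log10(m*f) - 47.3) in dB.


Given values:
  m = 60.6 kg/m^2, f = 4000 Hz
Formula: TL = 20 * log10(m * f) - 47.3
Compute m * f = 60.6 * 4000 = 242400.0
Compute log10(242400.0) = 5.384533
Compute 20 * 5.384533 = 107.6907
TL = 107.6907 - 47.3 = 60.39

60.39 dB


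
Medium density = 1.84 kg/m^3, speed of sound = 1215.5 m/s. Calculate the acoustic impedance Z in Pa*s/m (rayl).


Given values:
  rho = 1.84 kg/m^3
  c = 1215.5 m/s
Formula: Z = rho * c
Z = 1.84 * 1215.5
Z = 2236.52

2236.52 rayl


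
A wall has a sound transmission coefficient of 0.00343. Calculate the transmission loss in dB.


Given values:
  tau = 0.00343
Formula: TL = 10 * log10(1 / tau)
Compute 1 / tau = 1 / 0.00343 = 291.5452
Compute log10(291.5452) = 2.464706
TL = 10 * 2.464706 = 24.65

24.65 dB


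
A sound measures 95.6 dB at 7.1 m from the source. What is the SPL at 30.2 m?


Given values:
  SPL1 = 95.6 dB, r1 = 7.1 m, r2 = 30.2 m
Formula: SPL2 = SPL1 - 20 * log10(r2 / r1)
Compute ratio: r2 / r1 = 30.2 / 7.1 = 4.2535
Compute log10: log10(4.2535) = 0.628746
Compute drop: 20 * 0.628746 = 12.5749
SPL2 = 95.6 - 12.5749 = 83.03

83.03 dB


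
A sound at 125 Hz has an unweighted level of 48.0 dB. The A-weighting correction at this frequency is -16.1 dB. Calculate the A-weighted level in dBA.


Given values:
  SPL = 48.0 dB
  A-weighting at 125 Hz = -16.1 dB
Formula: L_A = SPL + A_weight
L_A = 48.0 + (-16.1)
L_A = 31.9

31.9 dBA


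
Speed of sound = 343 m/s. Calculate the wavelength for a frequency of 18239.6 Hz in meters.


Given values:
  c = 343 m/s, f = 18239.6 Hz
Formula: lambda = c / f
lambda = 343 / 18239.6
lambda = 0.0188

0.0188 m


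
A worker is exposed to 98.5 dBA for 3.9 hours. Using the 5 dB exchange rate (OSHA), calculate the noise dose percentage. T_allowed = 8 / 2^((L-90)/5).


Given values:
  L = 98.5 dBA, T = 3.9 hours
Formula: T_allowed = 8 / 2^((L - 90) / 5)
Compute exponent: (98.5 - 90) / 5 = 1.7
Compute 2^(1.7) = 3.24901
T_allowed = 8 / 3.24901 = 2.462289 hours
Dose = (T / T_allowed) * 100
Dose = (3.9 / 2.462289) * 100 = 158.39

158.39 %


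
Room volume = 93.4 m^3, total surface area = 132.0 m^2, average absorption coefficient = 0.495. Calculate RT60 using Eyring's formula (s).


Given values:
  V = 93.4 m^3, S = 132.0 m^2, alpha = 0.495
Formula: RT60 = 0.161 * V / (-S * ln(1 - alpha))
Compute ln(1 - 0.495) = ln(0.505) = -0.683197
Denominator: -132.0 * -0.683197 = 90.182
Numerator: 0.161 * 93.4 = 15.0374
RT60 = 15.0374 / 90.182 = 0.167

0.167 s


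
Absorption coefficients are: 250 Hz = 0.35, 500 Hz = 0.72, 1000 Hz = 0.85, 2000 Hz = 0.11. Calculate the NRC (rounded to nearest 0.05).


Given values:
  a_250 = 0.35, a_500 = 0.72
  a_1000 = 0.85, a_2000 = 0.11
Formula: NRC = (a250 + a500 + a1000 + a2000) / 4
Sum = 0.35 + 0.72 + 0.85 + 0.11 = 2.03
NRC = 2.03 / 4 = 0.5075
Rounded to nearest 0.05: 0.5

0.5


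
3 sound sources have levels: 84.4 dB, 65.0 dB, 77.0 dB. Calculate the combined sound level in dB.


Formula: L_total = 10 * log10( sum(10^(Li/10)) )
  Source 1: 10^(84.4/10) = 275422870.3338
  Source 2: 10^(65.0/10) = 3162277.6602
  Source 3: 10^(77.0/10) = 50118723.3627
Sum of linear values = 328703871.3567
L_total = 10 * log10(328703871.3567) = 85.17

85.17 dB


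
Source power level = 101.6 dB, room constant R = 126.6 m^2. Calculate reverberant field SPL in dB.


Given values:
  Lw = 101.6 dB, R = 126.6 m^2
Formula: SPL = Lw + 10 * log10(4 / R)
Compute 4 / R = 4 / 126.6 = 0.031596
Compute 10 * log10(0.031596) = -15.0037
SPL = 101.6 + (-15.0037) = 86.6

86.6 dB


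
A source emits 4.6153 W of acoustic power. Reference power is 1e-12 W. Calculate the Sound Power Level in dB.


Given values:
  W = 4.6153 W
  W_ref = 1e-12 W
Formula: SWL = 10 * log10(W / W_ref)
Compute ratio: W / W_ref = 4615300000000
Compute log10: log10(4615300000000) = 12.6642
Multiply: SWL = 10 * 12.6642 = 126.64

126.64 dB


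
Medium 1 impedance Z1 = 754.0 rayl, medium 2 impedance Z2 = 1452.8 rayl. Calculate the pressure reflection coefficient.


Given values:
  Z1 = 754.0 rayl, Z2 = 1452.8 rayl
Formula: R = (Z2 - Z1) / (Z2 + Z1)
Numerator: Z2 - Z1 = 1452.8 - 754.0 = 698.8
Denominator: Z2 + Z1 = 1452.8 + 754.0 = 2206.8
R = 698.8 / 2206.8 = 0.3167

0.3167


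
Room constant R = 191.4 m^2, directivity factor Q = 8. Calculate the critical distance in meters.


Given values:
  R = 191.4 m^2, Q = 8
Formula: d_c = 0.141 * sqrt(Q * R)
Compute Q * R = 8 * 191.4 = 1531.2
Compute sqrt(1531.2) = 39.1306
d_c = 0.141 * 39.1306 = 5.517

5.517 m


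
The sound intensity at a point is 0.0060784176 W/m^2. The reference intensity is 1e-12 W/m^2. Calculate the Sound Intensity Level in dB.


Given values:
  I = 0.0060784176 W/m^2
  I_ref = 1e-12 W/m^2
Formula: SIL = 10 * log10(I / I_ref)
Compute ratio: I / I_ref = 6078417600
Compute log10: log10(6078417600) = 9.783791
Multiply: SIL = 10 * 9.783791 = 97.84

97.84 dB


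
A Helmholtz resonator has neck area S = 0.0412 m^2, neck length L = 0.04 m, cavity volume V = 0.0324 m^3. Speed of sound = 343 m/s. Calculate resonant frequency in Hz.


Given values:
  S = 0.0412 m^2, L = 0.04 m, V = 0.0324 m^3, c = 343 m/s
Formula: f = (c / (2*pi)) * sqrt(S / (V * L))
Compute V * L = 0.0324 * 0.04 = 0.001296
Compute S / (V * L) = 0.0412 / 0.001296 = 31.7901
Compute sqrt(31.7901) = 5.638271
Compute c / (2*pi) = 343 / 6.283185 = 54.590148
f = 54.590148 * 5.638271 = 307.79

307.79 Hz


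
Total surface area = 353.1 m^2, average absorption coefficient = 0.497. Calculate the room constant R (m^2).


Given values:
  S = 353.1 m^2, alpha = 0.497
Formula: R = S * alpha / (1 - alpha)
Numerator: 353.1 * 0.497 = 175.4907
Denominator: 1 - 0.497 = 0.503
R = 175.4907 / 0.503 = 348.89

348.89 m^2


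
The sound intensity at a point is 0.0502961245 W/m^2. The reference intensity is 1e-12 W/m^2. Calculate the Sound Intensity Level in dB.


Given values:
  I = 0.0502961245 W/m^2
  I_ref = 1e-12 W/m^2
Formula: SIL = 10 * log10(I / I_ref)
Compute ratio: I / I_ref = 50296124500
Compute log10: log10(50296124500) = 10.701535
Multiply: SIL = 10 * 10.701535 = 107.02

107.02 dB


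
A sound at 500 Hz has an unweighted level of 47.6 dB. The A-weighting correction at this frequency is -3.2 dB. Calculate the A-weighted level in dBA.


Given values:
  SPL = 47.6 dB
  A-weighting at 500 Hz = -3.2 dB
Formula: L_A = SPL + A_weight
L_A = 47.6 + (-3.2)
L_A = 44.4

44.4 dBA


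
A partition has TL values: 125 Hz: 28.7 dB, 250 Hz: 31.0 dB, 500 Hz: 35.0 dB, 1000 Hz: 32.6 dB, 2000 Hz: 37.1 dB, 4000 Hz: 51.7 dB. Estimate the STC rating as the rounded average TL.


Given TL values at each frequency:
  125 Hz: 28.7 dB
  250 Hz: 31.0 dB
  500 Hz: 35.0 dB
  1000 Hz: 32.6 dB
  2000 Hz: 37.1 dB
  4000 Hz: 51.7 dB
Formula: STC ~ round(average of TL values)
Sum = 28.7 + 31.0 + 35.0 + 32.6 + 37.1 + 51.7 = 216.1
Average = 216.1 / 6 = 36.02
Rounded: 36

36


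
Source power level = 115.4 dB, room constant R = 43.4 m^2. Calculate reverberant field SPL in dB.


Given values:
  Lw = 115.4 dB, R = 43.4 m^2
Formula: SPL = Lw + 10 * log10(4 / R)
Compute 4 / R = 4 / 43.4 = 0.092166
Compute 10 * log10(0.092166) = -10.3543
SPL = 115.4 + (-10.3543) = 105.05

105.05 dB


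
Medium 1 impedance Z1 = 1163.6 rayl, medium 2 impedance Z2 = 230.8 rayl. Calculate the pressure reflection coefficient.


Given values:
  Z1 = 1163.6 rayl, Z2 = 230.8 rayl
Formula: R = (Z2 - Z1) / (Z2 + Z1)
Numerator: Z2 - Z1 = 230.8 - 1163.6 = -932.8
Denominator: Z2 + Z1 = 230.8 + 1163.6 = 1394.4
R = -932.8 / 1394.4 = -0.669

-0.669


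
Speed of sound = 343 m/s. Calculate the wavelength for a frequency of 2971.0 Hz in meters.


Given values:
  c = 343 m/s, f = 2971.0 Hz
Formula: lambda = c / f
lambda = 343 / 2971.0
lambda = 0.1154

0.1154 m


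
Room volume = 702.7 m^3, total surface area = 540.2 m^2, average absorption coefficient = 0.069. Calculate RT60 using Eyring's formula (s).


Given values:
  V = 702.7 m^3, S = 540.2 m^2, alpha = 0.069
Formula: RT60 = 0.161 * V / (-S * ln(1 - alpha))
Compute ln(1 - 0.069) = ln(0.931) = -0.071496
Denominator: -540.2 * -0.071496 = 38.6221
Numerator: 0.161 * 702.7 = 113.1347
RT60 = 113.1347 / 38.6221 = 2.929

2.929 s


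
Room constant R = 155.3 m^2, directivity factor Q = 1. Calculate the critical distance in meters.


Given values:
  R = 155.3 m^2, Q = 1
Formula: d_c = 0.141 * sqrt(Q * R)
Compute Q * R = 1 * 155.3 = 155.3
Compute sqrt(155.3) = 12.4619
d_c = 0.141 * 12.4619 = 1.757

1.757 m


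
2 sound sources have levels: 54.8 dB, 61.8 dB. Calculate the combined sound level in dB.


Formula: L_total = 10 * log10( sum(10^(Li/10)) )
  Source 1: 10^(54.8/10) = 301995.172
  Source 2: 10^(61.8/10) = 1513561.2484
Sum of linear values = 1815556.4204
L_total = 10 * log10(1815556.4204) = 62.59

62.59 dB


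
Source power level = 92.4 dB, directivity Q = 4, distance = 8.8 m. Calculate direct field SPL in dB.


Given values:
  Lw = 92.4 dB, Q = 4, r = 8.8 m
Formula: SPL = Lw + 10 * log10(Q / (4 * pi * r^2))
Compute 4 * pi * r^2 = 4 * pi * 8.8^2 = 973.1397
Compute Q / denom = 4 / 973.1397 = 0.00411041
Compute 10 * log10(0.00411041) = -23.8611
SPL = 92.4 + (-23.8611) = 68.54

68.54 dB


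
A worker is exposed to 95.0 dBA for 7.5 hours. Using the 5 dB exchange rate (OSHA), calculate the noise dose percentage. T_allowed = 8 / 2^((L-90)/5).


Given values:
  L = 95.0 dBA, T = 7.5 hours
Formula: T_allowed = 8 / 2^((L - 90) / 5)
Compute exponent: (95.0 - 90) / 5 = 1.0
Compute 2^(1.0) = 2.0
T_allowed = 8 / 2.0 = 4.0 hours
Dose = (T / T_allowed) * 100
Dose = (7.5 / 4.0) * 100 = 187.5

187.5 %


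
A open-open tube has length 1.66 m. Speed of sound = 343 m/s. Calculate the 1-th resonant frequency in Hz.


Given values:
  Tube type: open-open, L = 1.66 m, c = 343 m/s, n = 1
Formula: f_n = n * c / (2 * L)
Compute 2 * L = 2 * 1.66 = 3.32
f = 1 * 343 / 3.32
f = 103.31

103.31 Hz


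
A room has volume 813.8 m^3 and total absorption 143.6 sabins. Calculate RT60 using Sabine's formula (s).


Given values:
  V = 813.8 m^3
  A = 143.6 sabins
Formula: RT60 = 0.161 * V / A
Numerator: 0.161 * 813.8 = 131.0218
RT60 = 131.0218 / 143.6 = 0.912

0.912 s


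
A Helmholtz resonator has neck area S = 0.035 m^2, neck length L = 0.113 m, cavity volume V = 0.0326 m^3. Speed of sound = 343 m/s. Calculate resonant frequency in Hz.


Given values:
  S = 0.035 m^2, L = 0.113 m, V = 0.0326 m^3, c = 343 m/s
Formula: f = (c / (2*pi)) * sqrt(S / (V * L))
Compute V * L = 0.0326 * 0.113 = 0.0036838
Compute S / (V * L) = 0.035 / 0.0036838 = 9.5011
Compute sqrt(9.5011) = 3.082385
Compute c / (2*pi) = 343 / 6.283185 = 54.590148
f = 54.590148 * 3.082385 = 168.27

168.27 Hz


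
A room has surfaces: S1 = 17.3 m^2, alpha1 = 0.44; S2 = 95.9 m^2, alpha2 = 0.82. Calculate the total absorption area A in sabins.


Given surfaces:
  Surface 1: 17.3 * 0.44 = 7.612
  Surface 2: 95.9 * 0.82 = 78.638
Formula: A = sum(Si * alpha_i)
A = 7.612 + 78.638
A = 86.25

86.25 sabins


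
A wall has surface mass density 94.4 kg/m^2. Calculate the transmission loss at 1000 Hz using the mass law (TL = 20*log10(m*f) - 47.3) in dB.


Given values:
  m = 94.4 kg/m^2, f = 1000 Hz
Formula: TL = 20 * log10(m * f) - 47.3
Compute m * f = 94.4 * 1000 = 94400.0
Compute log10(94400.0) = 4.974972
Compute 20 * 4.974972 = 99.4994
TL = 99.4994 - 47.3 = 52.2

52.2 dB


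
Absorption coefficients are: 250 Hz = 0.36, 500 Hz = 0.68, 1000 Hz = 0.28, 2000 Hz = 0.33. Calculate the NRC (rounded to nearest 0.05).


Given values:
  a_250 = 0.36, a_500 = 0.68
  a_1000 = 0.28, a_2000 = 0.33
Formula: NRC = (a250 + a500 + a1000 + a2000) / 4
Sum = 0.36 + 0.68 + 0.28 + 0.33 = 1.65
NRC = 1.65 / 4 = 0.4125
Rounded to nearest 0.05: 0.4

0.4


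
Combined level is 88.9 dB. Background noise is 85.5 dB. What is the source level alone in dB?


Given values:
  L_total = 88.9 dB, L_bg = 85.5 dB
Formula: L_source = 10 * log10(10^(L_total/10) - 10^(L_bg/10))
Convert to linear:
  10^(88.9/10) = 776247116.6287
  10^(85.5/10) = 354813389.2336
Difference: 776247116.6287 - 354813389.2336 = 421433727.3951
L_source = 10 * log10(421433727.3951) = 86.25

86.25 dB


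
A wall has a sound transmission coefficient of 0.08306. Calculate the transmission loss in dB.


Given values:
  tau = 0.08306
Formula: TL = 10 * log10(1 / tau)
Compute 1 / tau = 1 / 0.08306 = 12.0395
Compute log10(12.0395) = 1.080608
TL = 10 * 1.080608 = 10.81

10.81 dB


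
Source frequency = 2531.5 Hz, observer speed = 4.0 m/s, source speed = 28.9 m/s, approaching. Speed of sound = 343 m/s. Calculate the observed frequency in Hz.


Given values:
  f_s = 2531.5 Hz, v_o = 4.0 m/s, v_s = 28.9 m/s
  Direction: approaching
Formula: f_o = f_s * (c + v_o) / (c - v_s)
Numerator: c + v_o = 343 + 4.0 = 347.0
Denominator: c - v_s = 343 - 28.9 = 314.1
f_o = 2531.5 * 347.0 / 314.1 = 2796.66

2796.66 Hz


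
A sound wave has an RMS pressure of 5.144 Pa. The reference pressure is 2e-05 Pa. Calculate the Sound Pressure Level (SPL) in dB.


Given values:
  p = 5.144 Pa
  p_ref = 2e-05 Pa
Formula: SPL = 20 * log10(p / p_ref)
Compute ratio: p / p_ref = 5.144 / 2e-05 = 257200
Compute log10: log10(257200) = 5.410271
Multiply: SPL = 20 * 5.410271 = 108.21

108.21 dB


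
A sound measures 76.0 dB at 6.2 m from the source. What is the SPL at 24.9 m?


Given values:
  SPL1 = 76.0 dB, r1 = 6.2 m, r2 = 24.9 m
Formula: SPL2 = SPL1 - 20 * log10(r2 / r1)
Compute ratio: r2 / r1 = 24.9 / 6.2 = 4.0161
Compute log10: log10(4.0161) = 0.603805
Compute drop: 20 * 0.603805 = 12.0761
SPL2 = 76.0 - 12.0761 = 63.92

63.92 dB


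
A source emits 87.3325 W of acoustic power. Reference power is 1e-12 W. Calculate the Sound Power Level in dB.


Given values:
  W = 87.3325 W
  W_ref = 1e-12 W
Formula: SWL = 10 * log10(W / W_ref)
Compute ratio: W / W_ref = 87332500000000
Compute log10: log10(87332500000000) = 13.941176
Multiply: SWL = 10 * 13.941176 = 139.41

139.41 dB


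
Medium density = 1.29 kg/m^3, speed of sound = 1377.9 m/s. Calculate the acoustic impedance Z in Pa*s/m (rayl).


Given values:
  rho = 1.29 kg/m^3
  c = 1377.9 m/s
Formula: Z = rho * c
Z = 1.29 * 1377.9
Z = 1777.49

1777.49 rayl


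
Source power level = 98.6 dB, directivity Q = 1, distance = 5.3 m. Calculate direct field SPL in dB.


Given values:
  Lw = 98.6 dB, Q = 1, r = 5.3 m
Formula: SPL = Lw + 10 * log10(Q / (4 * pi * r^2))
Compute 4 * pi * r^2 = 4 * pi * 5.3^2 = 352.9894
Compute Q / denom = 1 / 352.9894 = 0.00283295
Compute 10 * log10(0.00283295) = -25.4776
SPL = 98.6 + (-25.4776) = 73.12

73.12 dB


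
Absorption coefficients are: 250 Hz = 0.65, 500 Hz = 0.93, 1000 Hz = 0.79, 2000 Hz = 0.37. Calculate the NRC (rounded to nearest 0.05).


Given values:
  a_250 = 0.65, a_500 = 0.93
  a_1000 = 0.79, a_2000 = 0.37
Formula: NRC = (a250 + a500 + a1000 + a2000) / 4
Sum = 0.65 + 0.93 + 0.79 + 0.37 = 2.74
NRC = 2.74 / 4 = 0.685
Rounded to nearest 0.05: 0.7

0.7


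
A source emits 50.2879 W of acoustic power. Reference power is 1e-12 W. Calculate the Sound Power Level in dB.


Given values:
  W = 50.2879 W
  W_ref = 1e-12 W
Formula: SWL = 10 * log10(W / W_ref)
Compute ratio: W / W_ref = 50287900000000
Compute log10: log10(50287900000000) = 13.701464
Multiply: SWL = 10 * 13.701464 = 137.01

137.01 dB


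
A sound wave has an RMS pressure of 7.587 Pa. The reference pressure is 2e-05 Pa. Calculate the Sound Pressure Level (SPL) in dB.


Given values:
  p = 7.587 Pa
  p_ref = 2e-05 Pa
Formula: SPL = 20 * log10(p / p_ref)
Compute ratio: p / p_ref = 7.587 / 2e-05 = 379350
Compute log10: log10(379350) = 5.57904
Multiply: SPL = 20 * 5.57904 = 111.58

111.58 dB


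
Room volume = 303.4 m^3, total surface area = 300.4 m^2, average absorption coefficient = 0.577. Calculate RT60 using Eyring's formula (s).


Given values:
  V = 303.4 m^3, S = 300.4 m^2, alpha = 0.577
Formula: RT60 = 0.161 * V / (-S * ln(1 - alpha))
Compute ln(1 - 0.577) = ln(0.423) = -0.860383
Denominator: -300.4 * -0.860383 = 258.4591
Numerator: 0.161 * 303.4 = 48.8474
RT60 = 48.8474 / 258.4591 = 0.189

0.189 s


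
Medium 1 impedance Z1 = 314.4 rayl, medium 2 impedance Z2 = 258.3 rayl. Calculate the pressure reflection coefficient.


Given values:
  Z1 = 314.4 rayl, Z2 = 258.3 rayl
Formula: R = (Z2 - Z1) / (Z2 + Z1)
Numerator: Z2 - Z1 = 258.3 - 314.4 = -56.1
Denominator: Z2 + Z1 = 258.3 + 314.4 = 572.7
R = -56.1 / 572.7 = -0.098

-0.098


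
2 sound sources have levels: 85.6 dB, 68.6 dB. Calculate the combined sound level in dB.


Formula: L_total = 10 * log10( sum(10^(Li/10)) )
  Source 1: 10^(85.6/10) = 363078054.7701
  Source 2: 10^(68.6/10) = 7244359.6007
Sum of linear values = 370322414.3708
L_total = 10 * log10(370322414.3708) = 85.69

85.69 dB


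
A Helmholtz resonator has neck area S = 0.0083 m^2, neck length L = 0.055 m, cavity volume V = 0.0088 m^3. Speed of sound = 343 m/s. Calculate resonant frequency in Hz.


Given values:
  S = 0.0083 m^2, L = 0.055 m, V = 0.0088 m^3, c = 343 m/s
Formula: f = (c / (2*pi)) * sqrt(S / (V * L))
Compute V * L = 0.0088 * 0.055 = 0.000484
Compute S / (V * L) = 0.0083 / 0.000484 = 17.1488
Compute sqrt(17.1488) = 4.141111
Compute c / (2*pi) = 343 / 6.283185 = 54.590148
f = 54.590148 * 4.141111 = 226.06

226.06 Hz


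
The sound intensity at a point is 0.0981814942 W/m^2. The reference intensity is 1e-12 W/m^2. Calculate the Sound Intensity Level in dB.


Given values:
  I = 0.0981814942 W/m^2
  I_ref = 1e-12 W/m^2
Formula: SIL = 10 * log10(I / I_ref)
Compute ratio: I / I_ref = 98181494200
Compute log10: log10(98181494200) = 10.99203
Multiply: SIL = 10 * 10.99203 = 109.92

109.92 dB


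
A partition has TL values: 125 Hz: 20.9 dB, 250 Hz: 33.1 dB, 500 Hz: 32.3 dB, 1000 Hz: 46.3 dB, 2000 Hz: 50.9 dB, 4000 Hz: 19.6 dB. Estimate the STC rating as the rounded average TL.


Given TL values at each frequency:
  125 Hz: 20.9 dB
  250 Hz: 33.1 dB
  500 Hz: 32.3 dB
  1000 Hz: 46.3 dB
  2000 Hz: 50.9 dB
  4000 Hz: 19.6 dB
Formula: STC ~ round(average of TL values)
Sum = 20.9 + 33.1 + 32.3 + 46.3 + 50.9 + 19.6 = 203.1
Average = 203.1 / 6 = 33.85
Rounded: 34

34


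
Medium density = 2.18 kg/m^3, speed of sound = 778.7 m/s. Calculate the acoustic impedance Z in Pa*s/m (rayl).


Given values:
  rho = 2.18 kg/m^3
  c = 778.7 m/s
Formula: Z = rho * c
Z = 2.18 * 778.7
Z = 1697.57

1697.57 rayl


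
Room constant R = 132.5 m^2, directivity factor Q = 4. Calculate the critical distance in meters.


Given values:
  R = 132.5 m^2, Q = 4
Formula: d_c = 0.141 * sqrt(Q * R)
Compute Q * R = 4 * 132.5 = 530.0
Compute sqrt(530.0) = 23.0217
d_c = 0.141 * 23.0217 = 3.246

3.246 m


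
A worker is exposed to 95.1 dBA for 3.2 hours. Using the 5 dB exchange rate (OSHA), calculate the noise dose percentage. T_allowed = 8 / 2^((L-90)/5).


Given values:
  L = 95.1 dBA, T = 3.2 hours
Formula: T_allowed = 8 / 2^((L - 90) / 5)
Compute exponent: (95.1 - 90) / 5 = 1.02
Compute 2^(1.02) = 2.027919
T_allowed = 8 / 2.027919 = 3.944931 hours
Dose = (T / T_allowed) * 100
Dose = (3.2 / 3.944931) * 100 = 81.12

81.12 %


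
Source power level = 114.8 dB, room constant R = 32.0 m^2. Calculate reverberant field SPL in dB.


Given values:
  Lw = 114.8 dB, R = 32.0 m^2
Formula: SPL = Lw + 10 * log10(4 / R)
Compute 4 / R = 4 / 32.0 = 0.125
Compute 10 * log10(0.125) = -9.0309
SPL = 114.8 + (-9.0309) = 105.77

105.77 dB


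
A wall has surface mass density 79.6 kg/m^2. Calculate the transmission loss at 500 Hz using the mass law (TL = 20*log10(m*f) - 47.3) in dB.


Given values:
  m = 79.6 kg/m^2, f = 500 Hz
Formula: TL = 20 * log10(m * f) - 47.3
Compute m * f = 79.6 * 500 = 39800.0
Compute log10(39800.0) = 4.599883
Compute 20 * 4.599883 = 91.9977
TL = 91.9977 - 47.3 = 44.7

44.7 dB


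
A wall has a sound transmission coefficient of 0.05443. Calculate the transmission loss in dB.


Given values:
  tau = 0.05443
Formula: TL = 10 * log10(1 / tau)
Compute 1 / tau = 1 / 0.05443 = 18.3722
Compute log10(18.3722) = 1.264161
TL = 10 * 1.264161 = 12.64

12.64 dB


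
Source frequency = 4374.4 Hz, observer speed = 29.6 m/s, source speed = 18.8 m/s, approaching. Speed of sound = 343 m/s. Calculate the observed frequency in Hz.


Given values:
  f_s = 4374.4 Hz, v_o = 29.6 m/s, v_s = 18.8 m/s
  Direction: approaching
Formula: f_o = f_s * (c + v_o) / (c - v_s)
Numerator: c + v_o = 343 + 29.6 = 372.6
Denominator: c - v_s = 343 - 18.8 = 324.2
f_o = 4374.4 * 372.6 / 324.2 = 5027.46

5027.46 Hz


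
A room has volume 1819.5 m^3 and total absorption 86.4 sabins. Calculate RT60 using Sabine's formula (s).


Given values:
  V = 1819.5 m^3
  A = 86.4 sabins
Formula: RT60 = 0.161 * V / A
Numerator: 0.161 * 1819.5 = 292.9395
RT60 = 292.9395 / 86.4 = 3.391

3.391 s


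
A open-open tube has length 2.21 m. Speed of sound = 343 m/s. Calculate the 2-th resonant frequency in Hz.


Given values:
  Tube type: open-open, L = 2.21 m, c = 343 m/s, n = 2
Formula: f_n = n * c / (2 * L)
Compute 2 * L = 2 * 2.21 = 4.42
f = 2 * 343 / 4.42
f = 155.2

155.2 Hz


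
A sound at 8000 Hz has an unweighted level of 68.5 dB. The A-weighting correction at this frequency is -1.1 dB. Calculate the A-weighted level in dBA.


Given values:
  SPL = 68.5 dB
  A-weighting at 8000 Hz = -1.1 dB
Formula: L_A = SPL + A_weight
L_A = 68.5 + (-1.1)
L_A = 67.4

67.4 dBA


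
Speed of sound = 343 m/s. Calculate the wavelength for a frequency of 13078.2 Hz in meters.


Given values:
  c = 343 m/s, f = 13078.2 Hz
Formula: lambda = c / f
lambda = 343 / 13078.2
lambda = 0.0262

0.0262 m


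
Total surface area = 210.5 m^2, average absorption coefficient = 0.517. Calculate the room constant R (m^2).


Given values:
  S = 210.5 m^2, alpha = 0.517
Formula: R = S * alpha / (1 - alpha)
Numerator: 210.5 * 0.517 = 108.8285
Denominator: 1 - 0.517 = 0.483
R = 108.8285 / 0.483 = 225.32

225.32 m^2


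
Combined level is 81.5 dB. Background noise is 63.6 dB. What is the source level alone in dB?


Given values:
  L_total = 81.5 dB, L_bg = 63.6 dB
Formula: L_source = 10 * log10(10^(L_total/10) - 10^(L_bg/10))
Convert to linear:
  10^(81.5/10) = 141253754.4623
  10^(63.6/10) = 2290867.6528
Difference: 141253754.4623 - 2290867.6528 = 138962886.8095
L_source = 10 * log10(138962886.8095) = 81.43

81.43 dB


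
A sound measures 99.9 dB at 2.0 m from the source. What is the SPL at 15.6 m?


Given values:
  SPL1 = 99.9 dB, r1 = 2.0 m, r2 = 15.6 m
Formula: SPL2 = SPL1 - 20 * log10(r2 / r1)
Compute ratio: r2 / r1 = 15.6 / 2.0 = 7.8
Compute log10: log10(7.8) = 0.892095
Compute drop: 20 * 0.892095 = 17.8419
SPL2 = 99.9 - 17.8419 = 82.06

82.06 dB


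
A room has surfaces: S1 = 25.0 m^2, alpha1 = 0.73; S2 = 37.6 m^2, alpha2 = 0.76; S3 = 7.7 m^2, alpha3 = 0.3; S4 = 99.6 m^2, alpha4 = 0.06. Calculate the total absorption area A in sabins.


Given surfaces:
  Surface 1: 25.0 * 0.73 = 18.25
  Surface 2: 37.6 * 0.76 = 28.576
  Surface 3: 7.7 * 0.3 = 2.31
  Surface 4: 99.6 * 0.06 = 5.976
Formula: A = sum(Si * alpha_i)
A = 18.25 + 28.576 + 2.31 + 5.976
A = 55.11

55.11 sabins


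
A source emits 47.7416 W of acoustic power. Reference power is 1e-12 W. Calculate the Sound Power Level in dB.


Given values:
  W = 47.7416 W
  W_ref = 1e-12 W
Formula: SWL = 10 * log10(W / W_ref)
Compute ratio: W / W_ref = 47741600000000
Compute log10: log10(47741600000000) = 13.678897
Multiply: SWL = 10 * 13.678897 = 136.79

136.79 dB


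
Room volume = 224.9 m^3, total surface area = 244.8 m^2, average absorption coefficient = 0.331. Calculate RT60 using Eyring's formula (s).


Given values:
  V = 224.9 m^3, S = 244.8 m^2, alpha = 0.331
Formula: RT60 = 0.161 * V / (-S * ln(1 - alpha))
Compute ln(1 - 0.331) = ln(0.669) = -0.401971
Denominator: -244.8 * -0.401971 = 98.4025
Numerator: 0.161 * 224.9 = 36.2089
RT60 = 36.2089 / 98.4025 = 0.368

0.368 s


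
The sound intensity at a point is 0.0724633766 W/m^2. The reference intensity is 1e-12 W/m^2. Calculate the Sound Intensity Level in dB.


Given values:
  I = 0.0724633766 W/m^2
  I_ref = 1e-12 W/m^2
Formula: SIL = 10 * log10(I / I_ref)
Compute ratio: I / I_ref = 72463376600
Compute log10: log10(72463376600) = 10.860119
Multiply: SIL = 10 * 10.860119 = 108.6

108.6 dB


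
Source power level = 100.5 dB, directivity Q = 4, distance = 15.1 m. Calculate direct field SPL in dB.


Given values:
  Lw = 100.5 dB, Q = 4, r = 15.1 m
Formula: SPL = Lw + 10 * log10(Q / (4 * pi * r^2))
Compute 4 * pi * r^2 = 4 * pi * 15.1^2 = 2865.2582
Compute Q / denom = 4 / 2865.2582 = 0.00139603
Compute 10 * log10(0.00139603) = -28.5511
SPL = 100.5 + (-28.5511) = 71.95

71.95 dB


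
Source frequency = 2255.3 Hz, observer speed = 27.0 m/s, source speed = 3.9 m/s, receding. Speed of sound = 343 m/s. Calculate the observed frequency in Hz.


Given values:
  f_s = 2255.3 Hz, v_o = 27.0 m/s, v_s = 3.9 m/s
  Direction: receding
Formula: f_o = f_s * (c - v_o) / (c + v_s)
Numerator: c - v_o = 343 - 27.0 = 316.0
Denominator: c + v_s = 343 + 3.9 = 346.9
f_o = 2255.3 * 316.0 / 346.9 = 2054.41

2054.41 Hz


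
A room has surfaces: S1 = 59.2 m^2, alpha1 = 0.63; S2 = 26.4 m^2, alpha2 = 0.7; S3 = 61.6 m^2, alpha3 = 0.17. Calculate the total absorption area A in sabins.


Given surfaces:
  Surface 1: 59.2 * 0.63 = 37.296
  Surface 2: 26.4 * 0.7 = 18.48
  Surface 3: 61.6 * 0.17 = 10.472
Formula: A = sum(Si * alpha_i)
A = 37.296 + 18.48 + 10.472
A = 66.25

66.25 sabins


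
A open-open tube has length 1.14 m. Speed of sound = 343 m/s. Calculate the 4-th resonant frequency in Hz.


Given values:
  Tube type: open-open, L = 1.14 m, c = 343 m/s, n = 4
Formula: f_n = n * c / (2 * L)
Compute 2 * L = 2 * 1.14 = 2.28
f = 4 * 343 / 2.28
f = 601.75

601.75 Hz


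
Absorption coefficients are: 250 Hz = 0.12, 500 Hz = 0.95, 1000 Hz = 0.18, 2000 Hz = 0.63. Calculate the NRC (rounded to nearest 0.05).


Given values:
  a_250 = 0.12, a_500 = 0.95
  a_1000 = 0.18, a_2000 = 0.63
Formula: NRC = (a250 + a500 + a1000 + a2000) / 4
Sum = 0.12 + 0.95 + 0.18 + 0.63 = 1.88
NRC = 1.88 / 4 = 0.47
Rounded to nearest 0.05: 0.45

0.45


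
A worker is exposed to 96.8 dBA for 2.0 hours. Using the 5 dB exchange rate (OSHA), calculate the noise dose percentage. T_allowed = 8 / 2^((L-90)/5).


Given values:
  L = 96.8 dBA, T = 2.0 hours
Formula: T_allowed = 8 / 2^((L - 90) / 5)
Compute exponent: (96.8 - 90) / 5 = 1.36
Compute 2^(1.36) = 2.566852
T_allowed = 8 / 2.566852 = 3.116658 hours
Dose = (T / T_allowed) * 100
Dose = (2.0 / 3.116658) * 100 = 64.17

64.17 %


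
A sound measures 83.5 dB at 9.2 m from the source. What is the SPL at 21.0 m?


Given values:
  SPL1 = 83.5 dB, r1 = 9.2 m, r2 = 21.0 m
Formula: SPL2 = SPL1 - 20 * log10(r2 / r1)
Compute ratio: r2 / r1 = 21.0 / 9.2 = 2.2826
Compute log10: log10(2.2826) = 0.35843
Compute drop: 20 * 0.35843 = 7.1686
SPL2 = 83.5 - 7.1686 = 76.33

76.33 dB


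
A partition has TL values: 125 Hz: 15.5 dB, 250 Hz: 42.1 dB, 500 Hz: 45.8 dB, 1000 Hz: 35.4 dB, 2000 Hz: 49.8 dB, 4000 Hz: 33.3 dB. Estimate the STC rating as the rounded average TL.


Given TL values at each frequency:
  125 Hz: 15.5 dB
  250 Hz: 42.1 dB
  500 Hz: 45.8 dB
  1000 Hz: 35.4 dB
  2000 Hz: 49.8 dB
  4000 Hz: 33.3 dB
Formula: STC ~ round(average of TL values)
Sum = 15.5 + 42.1 + 45.8 + 35.4 + 49.8 + 33.3 = 221.9
Average = 221.9 / 6 = 36.98
Rounded: 37

37


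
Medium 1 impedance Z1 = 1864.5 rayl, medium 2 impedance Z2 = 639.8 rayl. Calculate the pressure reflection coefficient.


Given values:
  Z1 = 1864.5 rayl, Z2 = 639.8 rayl
Formula: R = (Z2 - Z1) / (Z2 + Z1)
Numerator: Z2 - Z1 = 639.8 - 1864.5 = -1224.7
Denominator: Z2 + Z1 = 639.8 + 1864.5 = 2504.3
R = -1224.7 / 2504.3 = -0.489

-0.489


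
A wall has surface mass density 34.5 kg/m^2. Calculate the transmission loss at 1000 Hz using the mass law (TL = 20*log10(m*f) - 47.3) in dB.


Given values:
  m = 34.5 kg/m^2, f = 1000 Hz
Formula: TL = 20 * log10(m * f) - 47.3
Compute m * f = 34.5 * 1000 = 34500.0
Compute log10(34500.0) = 4.537819
Compute 20 * 4.537819 = 90.7564
TL = 90.7564 - 47.3 = 43.46

43.46 dB


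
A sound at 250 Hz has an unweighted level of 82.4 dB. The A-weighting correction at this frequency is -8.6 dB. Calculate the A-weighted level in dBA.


Given values:
  SPL = 82.4 dB
  A-weighting at 250 Hz = -8.6 dB
Formula: L_A = SPL + A_weight
L_A = 82.4 + (-8.6)
L_A = 73.8

73.8 dBA


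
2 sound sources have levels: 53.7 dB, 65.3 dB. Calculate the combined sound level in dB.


Formula: L_total = 10 * log10( sum(10^(Li/10)) )
  Source 1: 10^(53.7/10) = 234422.8815
  Source 2: 10^(65.3/10) = 3388441.5614
Sum of linear values = 3622864.4429
L_total = 10 * log10(3622864.4429) = 65.59

65.59 dB


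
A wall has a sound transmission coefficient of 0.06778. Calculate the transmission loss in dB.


Given values:
  tau = 0.06778
Formula: TL = 10 * log10(1 / tau)
Compute 1 / tau = 1 / 0.06778 = 14.7536
Compute log10(14.7536) = 1.168898
TL = 10 * 1.168898 = 11.69

11.69 dB


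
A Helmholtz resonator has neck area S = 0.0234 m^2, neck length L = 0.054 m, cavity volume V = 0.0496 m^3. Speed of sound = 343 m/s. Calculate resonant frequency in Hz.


Given values:
  S = 0.0234 m^2, L = 0.054 m, V = 0.0496 m^3, c = 343 m/s
Formula: f = (c / (2*pi)) * sqrt(S / (V * L))
Compute V * L = 0.0496 * 0.054 = 0.0026784
Compute S / (V * L) = 0.0234 / 0.0026784 = 8.7366
Compute sqrt(8.7366) = 2.955774
Compute c / (2*pi) = 343 / 6.283185 = 54.590148
f = 54.590148 * 2.955774 = 161.36

161.36 Hz


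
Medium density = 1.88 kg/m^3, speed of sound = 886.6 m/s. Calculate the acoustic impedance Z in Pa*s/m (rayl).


Given values:
  rho = 1.88 kg/m^3
  c = 886.6 m/s
Formula: Z = rho * c
Z = 1.88 * 886.6
Z = 1666.81

1666.81 rayl


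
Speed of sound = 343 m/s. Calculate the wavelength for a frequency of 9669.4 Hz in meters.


Given values:
  c = 343 m/s, f = 9669.4 Hz
Formula: lambda = c / f
lambda = 343 / 9669.4
lambda = 0.0355

0.0355 m


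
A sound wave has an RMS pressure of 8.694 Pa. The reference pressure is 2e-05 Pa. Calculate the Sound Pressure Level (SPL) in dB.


Given values:
  p = 8.694 Pa
  p_ref = 2e-05 Pa
Formula: SPL = 20 * log10(p / p_ref)
Compute ratio: p / p_ref = 8.694 / 2e-05 = 434700
Compute log10: log10(434700) = 5.63819
Multiply: SPL = 20 * 5.63819 = 112.76

112.76 dB


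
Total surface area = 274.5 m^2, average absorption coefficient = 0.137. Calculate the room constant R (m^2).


Given values:
  S = 274.5 m^2, alpha = 0.137
Formula: R = S * alpha / (1 - alpha)
Numerator: 274.5 * 0.137 = 37.6065
Denominator: 1 - 0.137 = 0.863
R = 37.6065 / 0.863 = 43.58

43.58 m^2


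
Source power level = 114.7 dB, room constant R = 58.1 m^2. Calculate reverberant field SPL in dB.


Given values:
  Lw = 114.7 dB, R = 58.1 m^2
Formula: SPL = Lw + 10 * log10(4 / R)
Compute 4 / R = 4 / 58.1 = 0.068847
Compute 10 * log10(0.068847) = -11.6211
SPL = 114.7 + (-11.6211) = 103.08

103.08 dB


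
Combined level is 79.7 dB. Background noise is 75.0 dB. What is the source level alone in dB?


Given values:
  L_total = 79.7 dB, L_bg = 75.0 dB
Formula: L_source = 10 * log10(10^(L_total/10) - 10^(L_bg/10))
Convert to linear:
  10^(79.7/10) = 93325430.0797
  10^(75.0/10) = 31622776.6017
Difference: 93325430.0797 - 31622776.6017 = 61702653.478
L_source = 10 * log10(61702653.478) = 77.9

77.9 dB


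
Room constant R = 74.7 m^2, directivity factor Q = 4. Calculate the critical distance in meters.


Given values:
  R = 74.7 m^2, Q = 4
Formula: d_c = 0.141 * sqrt(Q * R)
Compute Q * R = 4 * 74.7 = 298.8
Compute sqrt(298.8) = 17.2858
d_c = 0.141 * 17.2858 = 2.437

2.437 m


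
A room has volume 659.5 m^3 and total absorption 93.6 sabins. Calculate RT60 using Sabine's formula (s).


Given values:
  V = 659.5 m^3
  A = 93.6 sabins
Formula: RT60 = 0.161 * V / A
Numerator: 0.161 * 659.5 = 106.1795
RT60 = 106.1795 / 93.6 = 1.134

1.134 s


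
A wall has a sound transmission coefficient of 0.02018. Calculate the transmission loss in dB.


Given values:
  tau = 0.02018
Formula: TL = 10 * log10(1 / tau)
Compute 1 / tau = 1 / 0.02018 = 49.554
Compute log10(49.554) = 1.695079
TL = 10 * 1.695079 = 16.95

16.95 dB


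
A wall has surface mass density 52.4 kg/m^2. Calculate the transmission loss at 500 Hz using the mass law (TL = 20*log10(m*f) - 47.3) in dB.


Given values:
  m = 52.4 kg/m^2, f = 500 Hz
Formula: TL = 20 * log10(m * f) - 47.3
Compute m * f = 52.4 * 500 = 26200.0
Compute log10(26200.0) = 4.418301
Compute 20 * 4.418301 = 88.366
TL = 88.366 - 47.3 = 41.07

41.07 dB


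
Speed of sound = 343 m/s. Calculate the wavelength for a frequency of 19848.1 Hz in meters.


Given values:
  c = 343 m/s, f = 19848.1 Hz
Formula: lambda = c / f
lambda = 343 / 19848.1
lambda = 0.0173

0.0173 m


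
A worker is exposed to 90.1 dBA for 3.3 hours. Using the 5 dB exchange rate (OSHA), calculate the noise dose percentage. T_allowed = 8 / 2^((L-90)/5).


Given values:
  L = 90.1 dBA, T = 3.3 hours
Formula: T_allowed = 8 / 2^((L - 90) / 5)
Compute exponent: (90.1 - 90) / 5 = 0.02
Compute 2^(0.02) = 1.013959
T_allowed = 8 / 1.013959 = 7.889865 hours
Dose = (T / T_allowed) * 100
Dose = (3.3 / 7.889865) * 100 = 41.83

41.83 %


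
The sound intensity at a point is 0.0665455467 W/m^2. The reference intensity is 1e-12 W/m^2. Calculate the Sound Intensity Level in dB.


Given values:
  I = 0.0665455467 W/m^2
  I_ref = 1e-12 W/m^2
Formula: SIL = 10 * log10(I / I_ref)
Compute ratio: I / I_ref = 66545546700
Compute log10: log10(66545546700) = 10.823119
Multiply: SIL = 10 * 10.823119 = 108.23

108.23 dB


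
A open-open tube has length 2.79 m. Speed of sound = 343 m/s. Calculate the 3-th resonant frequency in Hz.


Given values:
  Tube type: open-open, L = 2.79 m, c = 343 m/s, n = 3
Formula: f_n = n * c / (2 * L)
Compute 2 * L = 2 * 2.79 = 5.58
f = 3 * 343 / 5.58
f = 184.41

184.41 Hz


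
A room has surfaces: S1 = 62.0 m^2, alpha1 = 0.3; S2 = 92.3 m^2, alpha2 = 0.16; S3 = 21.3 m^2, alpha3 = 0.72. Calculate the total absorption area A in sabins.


Given surfaces:
  Surface 1: 62.0 * 0.3 = 18.6
  Surface 2: 92.3 * 0.16 = 14.768
  Surface 3: 21.3 * 0.72 = 15.336
Formula: A = sum(Si * alpha_i)
A = 18.6 + 14.768 + 15.336
A = 48.7

48.7 sabins


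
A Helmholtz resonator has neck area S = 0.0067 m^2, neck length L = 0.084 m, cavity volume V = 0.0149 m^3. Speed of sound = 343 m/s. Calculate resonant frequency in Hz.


Given values:
  S = 0.0067 m^2, L = 0.084 m, V = 0.0149 m^3, c = 343 m/s
Formula: f = (c / (2*pi)) * sqrt(S / (V * L))
Compute V * L = 0.0149 * 0.084 = 0.0012516
Compute S / (V * L) = 0.0067 / 0.0012516 = 5.3531
Compute sqrt(5.3531) = 2.313677
Compute c / (2*pi) = 343 / 6.283185 = 54.590148
f = 54.590148 * 2.313677 = 126.3

126.3 Hz


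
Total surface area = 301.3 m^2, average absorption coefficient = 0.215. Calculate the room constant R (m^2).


Given values:
  S = 301.3 m^2, alpha = 0.215
Formula: R = S * alpha / (1 - alpha)
Numerator: 301.3 * 0.215 = 64.7795
Denominator: 1 - 0.215 = 0.785
R = 64.7795 / 0.785 = 82.52

82.52 m^2


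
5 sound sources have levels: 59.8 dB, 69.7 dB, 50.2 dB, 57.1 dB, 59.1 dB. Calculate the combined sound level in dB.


Formula: L_total = 10 * log10( sum(10^(Li/10)) )
  Source 1: 10^(59.8/10) = 954992.586
  Source 2: 10^(69.7/10) = 9332543.008
  Source 3: 10^(50.2/10) = 104712.8548
  Source 4: 10^(57.1/10) = 512861.384
  Source 5: 10^(59.1/10) = 812830.5162
Sum of linear values = 11717940.349
L_total = 10 * log10(11717940.349) = 70.69

70.69 dB


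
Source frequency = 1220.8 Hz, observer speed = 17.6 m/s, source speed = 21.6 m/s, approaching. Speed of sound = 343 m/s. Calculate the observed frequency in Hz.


Given values:
  f_s = 1220.8 Hz, v_o = 17.6 m/s, v_s = 21.6 m/s
  Direction: approaching
Formula: f_o = f_s * (c + v_o) / (c - v_s)
Numerator: c + v_o = 343 + 17.6 = 360.6
Denominator: c - v_s = 343 - 21.6 = 321.4
f_o = 1220.8 * 360.6 / 321.4 = 1369.7

1369.7 Hz


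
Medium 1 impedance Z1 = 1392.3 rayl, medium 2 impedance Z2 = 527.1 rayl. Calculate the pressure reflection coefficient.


Given values:
  Z1 = 1392.3 rayl, Z2 = 527.1 rayl
Formula: R = (Z2 - Z1) / (Z2 + Z1)
Numerator: Z2 - Z1 = 527.1 - 1392.3 = -865.2
Denominator: Z2 + Z1 = 527.1 + 1392.3 = 1919.4
R = -865.2 / 1919.4 = -0.4508

-0.4508


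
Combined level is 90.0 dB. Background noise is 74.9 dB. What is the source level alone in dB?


Given values:
  L_total = 90.0 dB, L_bg = 74.9 dB
Formula: L_source = 10 * log10(10^(L_total/10) - 10^(L_bg/10))
Convert to linear:
  10^(90.0/10) = 1000000000.0
  10^(74.9/10) = 30902954.3251
Difference: 1000000000.0 - 30902954.3251 = 969097045.6749
L_source = 10 * log10(969097045.6749) = 89.86

89.86 dB


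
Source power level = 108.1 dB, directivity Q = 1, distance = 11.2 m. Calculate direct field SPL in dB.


Given values:
  Lw = 108.1 dB, Q = 1, r = 11.2 m
Formula: SPL = Lw + 10 * log10(Q / (4 * pi * r^2))
Compute 4 * pi * r^2 = 4 * pi * 11.2^2 = 1576.3255
Compute Q / denom = 1 / 1576.3255 = 0.00063439
Compute 10 * log10(0.00063439) = -31.9764
SPL = 108.1 + (-31.9764) = 76.12

76.12 dB
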